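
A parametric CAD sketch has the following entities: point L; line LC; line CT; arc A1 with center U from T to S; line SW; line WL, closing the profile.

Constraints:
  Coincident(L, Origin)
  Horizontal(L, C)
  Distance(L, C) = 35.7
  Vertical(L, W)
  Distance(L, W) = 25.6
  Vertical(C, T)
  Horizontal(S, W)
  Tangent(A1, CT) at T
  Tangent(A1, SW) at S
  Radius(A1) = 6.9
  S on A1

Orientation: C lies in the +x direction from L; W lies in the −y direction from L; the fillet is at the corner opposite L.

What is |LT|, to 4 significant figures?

40.30

The virtual corner opposite L is at (35.70, -25.60). Tangency of A1 to CT means the radius UT is perpendicular to CT and tangency of A1 to SW means the radius US is perpendicular to SW, with radius 6.9, so the center U sits 6.9 in from both sides at U = (28.80, -18.70). That places the tangent points at T = (35.70, -18.70) on CT and S = (28.80, -25.60) on SW. Then |LT| = |T − L| = 40.30.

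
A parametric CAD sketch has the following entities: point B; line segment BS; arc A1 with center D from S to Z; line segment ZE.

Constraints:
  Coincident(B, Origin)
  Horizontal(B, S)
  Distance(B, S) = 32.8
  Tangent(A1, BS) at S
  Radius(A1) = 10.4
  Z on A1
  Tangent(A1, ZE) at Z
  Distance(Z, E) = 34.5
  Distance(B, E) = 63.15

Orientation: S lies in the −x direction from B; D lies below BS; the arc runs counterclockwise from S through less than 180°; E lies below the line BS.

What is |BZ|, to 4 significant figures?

44.30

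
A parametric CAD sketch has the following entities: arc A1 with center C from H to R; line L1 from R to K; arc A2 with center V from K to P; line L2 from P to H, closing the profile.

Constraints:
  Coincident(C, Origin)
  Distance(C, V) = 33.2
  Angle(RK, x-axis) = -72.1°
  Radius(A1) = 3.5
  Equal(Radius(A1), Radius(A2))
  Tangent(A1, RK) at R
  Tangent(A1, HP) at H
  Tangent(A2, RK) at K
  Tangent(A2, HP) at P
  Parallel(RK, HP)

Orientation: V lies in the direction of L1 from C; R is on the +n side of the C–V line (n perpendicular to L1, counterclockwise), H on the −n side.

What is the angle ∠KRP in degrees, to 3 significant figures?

11.9°

The slot axis is L1's direction at -72.1°, so u = (cos -72.1°, sin -72.1°) = (0.307, -0.952) and n = (−sin -72.1°, cos -72.1°) = (0.952, 0.307). C is at the origin and V lies 33.2 along u from C, so V = 33.2·u = (10.2, -31.6). Tangency of A1 to both parallel lines with radius 3.5 puts R and H at C ± 3.5·n: R = (3.33, 1.08), H = (-3.33, -1.08). Equal radii place K and P the same way about V: K = V + 3.5·n = (13.5, -30.5), P = V − 3.5·n = (6.87, -32.7). Then cos ∠KRP = RK·RP / (|RK||RP|), giving 11.9°.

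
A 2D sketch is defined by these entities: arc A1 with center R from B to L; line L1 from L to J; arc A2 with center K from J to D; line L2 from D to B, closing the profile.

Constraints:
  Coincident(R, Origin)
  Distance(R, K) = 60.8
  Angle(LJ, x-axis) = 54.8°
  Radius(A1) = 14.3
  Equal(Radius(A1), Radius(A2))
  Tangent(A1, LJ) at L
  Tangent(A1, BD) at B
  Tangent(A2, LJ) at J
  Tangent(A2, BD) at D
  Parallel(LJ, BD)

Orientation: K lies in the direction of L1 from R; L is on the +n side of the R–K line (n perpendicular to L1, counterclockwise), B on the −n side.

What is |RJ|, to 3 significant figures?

62.5

Tangency of A1 to both parallel lines with radius 14.3 puts L and B at R ± 14.3·n: L = (-11.7, 8.24), B = (11.7, -8.24). Equal radii place J and D the same way about K: J = K + 14.3·n = (23.4, 57.9), D = K − 14.3·n = (46.7, 41.4). Then |RJ| = |J − R| = 62.5.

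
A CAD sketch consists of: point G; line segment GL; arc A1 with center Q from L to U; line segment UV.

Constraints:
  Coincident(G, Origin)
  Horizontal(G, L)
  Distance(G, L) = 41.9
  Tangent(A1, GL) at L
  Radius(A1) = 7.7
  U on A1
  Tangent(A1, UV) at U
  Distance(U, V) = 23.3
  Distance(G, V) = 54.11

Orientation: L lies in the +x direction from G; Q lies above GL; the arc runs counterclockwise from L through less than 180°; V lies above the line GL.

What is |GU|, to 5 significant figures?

50.285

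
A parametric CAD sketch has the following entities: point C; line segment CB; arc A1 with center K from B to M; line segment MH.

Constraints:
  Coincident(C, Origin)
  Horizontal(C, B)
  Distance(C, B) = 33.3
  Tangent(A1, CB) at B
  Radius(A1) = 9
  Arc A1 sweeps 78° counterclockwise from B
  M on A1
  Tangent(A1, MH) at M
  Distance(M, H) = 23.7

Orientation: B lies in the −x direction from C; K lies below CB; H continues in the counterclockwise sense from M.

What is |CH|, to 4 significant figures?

55.95

C is at the origin; C and B share the same y with |CB| = 33.3 and B on the −x side, so B = (-33.30, 0.000). Tangency of A1 to CB means the radius KB is perpendicular to CB, so K = B + (0, -9) = (-33.30, -9.000). On A1, B sits at bearing 90° from K; a 78° counterclockwise sweep puts M at bearing 168°, so M = K + 9.0·(cos 168°, sin 168°) = (-42.10, -7.129). A1 meets MH tangentially, so KM is at right angles to MH, so MH runs along (−sin 168°, cos 168°); with |MH| = 23.7, H = (-47.03, -30.31). Then |CH| = |H − C| = 55.95.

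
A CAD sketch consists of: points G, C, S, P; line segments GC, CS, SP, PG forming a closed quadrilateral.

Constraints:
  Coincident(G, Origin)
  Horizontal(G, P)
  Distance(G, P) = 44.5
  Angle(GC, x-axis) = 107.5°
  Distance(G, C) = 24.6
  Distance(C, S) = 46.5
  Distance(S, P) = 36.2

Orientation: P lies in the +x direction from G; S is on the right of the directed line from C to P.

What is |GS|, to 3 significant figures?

22.5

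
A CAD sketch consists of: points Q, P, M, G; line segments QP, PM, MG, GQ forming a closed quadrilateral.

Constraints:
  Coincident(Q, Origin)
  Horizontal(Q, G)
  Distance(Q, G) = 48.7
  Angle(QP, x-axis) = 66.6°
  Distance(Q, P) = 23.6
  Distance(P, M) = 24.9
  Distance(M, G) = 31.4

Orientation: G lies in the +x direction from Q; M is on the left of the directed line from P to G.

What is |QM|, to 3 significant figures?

43.4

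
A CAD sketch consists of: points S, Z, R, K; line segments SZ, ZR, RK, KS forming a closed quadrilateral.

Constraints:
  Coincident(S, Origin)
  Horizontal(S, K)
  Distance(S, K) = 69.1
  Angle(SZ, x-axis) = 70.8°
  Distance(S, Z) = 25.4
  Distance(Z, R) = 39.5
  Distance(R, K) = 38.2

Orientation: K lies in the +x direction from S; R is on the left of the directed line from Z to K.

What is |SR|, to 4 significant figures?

56.60

Checks: |ZR| = 39.50 ✓; |RK| = 38.20 ✓.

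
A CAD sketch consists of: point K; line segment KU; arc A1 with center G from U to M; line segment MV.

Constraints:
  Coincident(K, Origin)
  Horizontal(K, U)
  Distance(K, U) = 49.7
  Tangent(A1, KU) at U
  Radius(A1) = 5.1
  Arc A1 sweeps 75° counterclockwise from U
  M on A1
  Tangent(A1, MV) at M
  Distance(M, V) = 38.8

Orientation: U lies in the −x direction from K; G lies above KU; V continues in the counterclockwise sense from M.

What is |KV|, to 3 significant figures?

53.9

K is at the origin; KU is horizontal with |KU| = 49.7 and U on the −x side, so U = (-49.7, 0.00). Tangency of A1 to KU means the radius GU is perpendicular to KU, so G = U + (0, 5.1) = (-49.7, 5.10). On A1, U sits at bearing -90° from G; a 75° counterclockwise sweep puts M at bearing -15°, so M = G + 5.1·(cos -15°, sin -15°) = (-44.8, 3.78). Since A1 is tangent to MV there, GM ⟂ MV, so MV runs along (−sin -15°, cos -15°); with |MV| = 38.8, V = (-34.7, 41.3). Then |KV| = |V − K| = 53.9.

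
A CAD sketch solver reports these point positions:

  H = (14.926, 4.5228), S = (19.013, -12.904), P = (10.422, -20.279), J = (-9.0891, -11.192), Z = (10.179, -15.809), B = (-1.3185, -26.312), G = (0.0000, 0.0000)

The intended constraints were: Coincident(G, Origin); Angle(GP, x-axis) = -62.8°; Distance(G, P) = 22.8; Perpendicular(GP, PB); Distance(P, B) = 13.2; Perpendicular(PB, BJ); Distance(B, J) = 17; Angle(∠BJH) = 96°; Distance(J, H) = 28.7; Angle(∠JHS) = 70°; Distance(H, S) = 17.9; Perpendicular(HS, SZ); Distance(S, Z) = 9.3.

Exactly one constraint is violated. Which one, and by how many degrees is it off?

Perpendicular(HS, SZ) — off by 5.00°.

G = (0.00, 0.00) ✓; GP at -62.80° ✓; |GP| = 22.80 ✓; ∠(GP, PB) = 90.00° ✓; |PB| = 13.20 ✓; ∠(PB, BJ) = 90.00° ✓; |BJ| = 17.00 ✓; ∠BJH = 96.00° ✓; |JH| = 28.70 ✓; ∠JHS = 70.00° ✓; |HS| = 17.90 ✓; ∠(HS, SZ) = 85.00° ✗; |SZ| = 9.299 ✓.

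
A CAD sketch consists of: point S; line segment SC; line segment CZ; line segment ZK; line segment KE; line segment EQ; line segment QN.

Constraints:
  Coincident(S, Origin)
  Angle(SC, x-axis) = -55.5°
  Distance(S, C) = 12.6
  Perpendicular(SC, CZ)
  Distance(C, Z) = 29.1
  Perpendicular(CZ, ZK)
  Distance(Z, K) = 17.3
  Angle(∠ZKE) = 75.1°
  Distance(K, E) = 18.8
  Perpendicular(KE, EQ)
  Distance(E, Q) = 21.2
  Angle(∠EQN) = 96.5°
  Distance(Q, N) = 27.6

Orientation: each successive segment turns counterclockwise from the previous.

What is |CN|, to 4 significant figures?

43.87

S is at the origin; SC runs at -55.5° with length 12.6, so C = (7.137, -10.38). SC ⟂ CZ, so CZ runs at 34.50°; with |CZ| = 29.1, Z = (31.12, 6.098). CZ ⟂ ZK, so ZK runs at 124.5°; with |ZK| = 17.3, K = (21.32, 20.36). ∠ZKE = 75.1° gives KE at -130.6° from the x-axis; with |KE| = 18.8, E = (9.085, 6.082). KE ⟂ EQ, so EQ runs at -40.60°; with |EQ| = 21.2, Q = (25.18, -7.715). ∠EQN = 96.5° gives QN at 42.90° from the x-axis; with |QN| = 27.6, N = (45.40, 11.07). Then |CN| = |N − C| = 43.87.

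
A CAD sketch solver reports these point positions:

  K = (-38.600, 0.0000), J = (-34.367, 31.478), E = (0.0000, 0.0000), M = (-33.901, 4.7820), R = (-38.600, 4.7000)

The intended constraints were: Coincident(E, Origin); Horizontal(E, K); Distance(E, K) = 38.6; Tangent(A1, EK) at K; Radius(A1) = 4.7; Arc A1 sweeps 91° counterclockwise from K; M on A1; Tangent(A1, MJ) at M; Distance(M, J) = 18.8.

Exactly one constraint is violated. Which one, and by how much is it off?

Distance(M, J) = 18.8 — off by 7.90.

E = (0.00, 0.00) ✓; E.y = 0.00, K.y = 0.00 ✓; |EK| = 38.60 ✓; ∠(RK, KE) = 90.00° ✓; |RK| = 4.700 ✓; bearing(R→M) − bearing(R→K) = 91.00° ✓; |RM| = 4.700 ✓; ∠(RM, MJ) = 90.00° ✓; |MJ| = 26.70 ✗.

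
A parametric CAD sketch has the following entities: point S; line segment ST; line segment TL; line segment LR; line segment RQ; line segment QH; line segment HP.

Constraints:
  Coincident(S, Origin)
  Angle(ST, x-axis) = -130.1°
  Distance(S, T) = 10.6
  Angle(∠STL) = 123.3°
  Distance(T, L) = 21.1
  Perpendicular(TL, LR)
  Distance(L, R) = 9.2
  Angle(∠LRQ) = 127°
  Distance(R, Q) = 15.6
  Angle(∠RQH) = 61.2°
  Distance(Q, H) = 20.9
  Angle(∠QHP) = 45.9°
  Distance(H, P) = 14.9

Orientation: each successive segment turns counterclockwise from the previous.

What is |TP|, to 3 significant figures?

18.9

∠RQH = 61.2° gives QH at -172° from the x-axis; with |QH| = 20.9, H = (-7.22, -14.1). ∠QHP = 45.9° gives HP at -37.5° from the x-axis; with |HP| = 14.9, P = (4.60, -23.2). Then |TP| = |P − T| = 18.9.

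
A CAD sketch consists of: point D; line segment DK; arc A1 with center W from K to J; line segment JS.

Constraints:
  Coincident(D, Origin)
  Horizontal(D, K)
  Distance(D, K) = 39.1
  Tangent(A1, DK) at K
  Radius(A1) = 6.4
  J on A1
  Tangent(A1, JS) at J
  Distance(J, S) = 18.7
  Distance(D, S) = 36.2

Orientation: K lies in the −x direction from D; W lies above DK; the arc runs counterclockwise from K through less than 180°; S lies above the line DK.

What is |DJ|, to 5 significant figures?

33.257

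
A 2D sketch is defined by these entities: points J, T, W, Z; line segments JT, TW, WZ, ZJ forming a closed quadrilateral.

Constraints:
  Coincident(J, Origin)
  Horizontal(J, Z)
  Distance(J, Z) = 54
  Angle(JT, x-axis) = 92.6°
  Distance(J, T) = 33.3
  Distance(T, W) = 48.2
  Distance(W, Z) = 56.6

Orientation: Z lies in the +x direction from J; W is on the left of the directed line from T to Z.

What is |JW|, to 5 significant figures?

68.998

Checks: |TW| = 48.20 ✓; |WZ| = 56.60 ✓.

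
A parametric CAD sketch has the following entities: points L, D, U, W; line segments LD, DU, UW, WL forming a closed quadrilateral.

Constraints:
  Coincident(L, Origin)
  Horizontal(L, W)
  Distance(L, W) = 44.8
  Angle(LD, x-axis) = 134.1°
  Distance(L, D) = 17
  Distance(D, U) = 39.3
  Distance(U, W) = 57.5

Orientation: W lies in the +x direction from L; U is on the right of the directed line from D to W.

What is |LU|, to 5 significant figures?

27.374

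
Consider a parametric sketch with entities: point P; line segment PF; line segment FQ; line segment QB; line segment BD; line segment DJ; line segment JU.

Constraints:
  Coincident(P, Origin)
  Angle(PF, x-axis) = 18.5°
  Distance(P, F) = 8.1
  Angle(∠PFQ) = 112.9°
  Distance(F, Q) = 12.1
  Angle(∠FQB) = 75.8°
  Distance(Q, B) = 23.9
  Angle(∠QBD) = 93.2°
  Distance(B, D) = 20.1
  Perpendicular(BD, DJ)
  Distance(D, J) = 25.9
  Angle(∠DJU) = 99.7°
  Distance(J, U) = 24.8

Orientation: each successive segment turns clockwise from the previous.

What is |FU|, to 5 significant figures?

17.157

P is at the origin; PF runs at 18.5° with length 8.1, so F = (7.6814, 2.5702). ∠PFQ = 112.9° gives FQ at -48.600° from the x-axis; with |FQ| = 12.1, Q = (15.683, -6.5062). ∠FQB = 75.8° gives QB at -152.80° from the x-axis; with |QB| = 23.9, B = (-5.5738, -17.431). ∠QBD = 93.2° gives BD at 120.40° from the x-axis; with |BD| = 20.1, D = (-15.745, -0.094292). BD ⟂ DJ, so DJ runs at 30.400°; with |DJ| = 25.9, J = (6.5941, 13.012). ∠DJU = 99.7° gives JU at -49.900° from the x-axis; with |JU| = 24.8, U = (22.568, -5.9581). Then |FU| = |U − F| = 17.157.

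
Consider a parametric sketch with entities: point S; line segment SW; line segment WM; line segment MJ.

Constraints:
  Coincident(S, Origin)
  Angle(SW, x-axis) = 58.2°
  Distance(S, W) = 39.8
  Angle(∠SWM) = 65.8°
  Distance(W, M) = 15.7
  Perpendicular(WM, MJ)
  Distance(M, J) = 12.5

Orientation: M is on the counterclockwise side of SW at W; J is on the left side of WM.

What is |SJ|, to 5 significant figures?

23.810

S is at the origin; SW runs at 58.2° with length 39.8, so W = 39.8·(cos 58.2°, sin 58.2°) = (20.973, 33.826). ∠SWM = 65.8°, so WM runs at 58.2° + (180° − 65.8°) = 172.40° from the x-axis; with |WM| = 15.7, M = W + 15.7·(cos 172.40°, sin 172.40°) = (5.4108, 35.902). WM is perpendicular to MJ; with |MJ| = 12.5 on the left of WM, J = M + 12.5·(-0.13226, -0.99122) = (3.7576, 23.512). Then |SJ| = |J − S| = 23.810.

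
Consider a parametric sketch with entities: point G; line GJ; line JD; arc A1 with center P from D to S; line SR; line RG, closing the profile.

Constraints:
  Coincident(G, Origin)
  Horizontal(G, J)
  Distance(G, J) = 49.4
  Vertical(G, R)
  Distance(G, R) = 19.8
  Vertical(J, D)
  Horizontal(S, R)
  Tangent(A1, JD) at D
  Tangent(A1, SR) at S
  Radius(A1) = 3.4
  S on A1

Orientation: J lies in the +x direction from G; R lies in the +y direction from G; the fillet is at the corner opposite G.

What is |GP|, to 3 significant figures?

48.8

G and R share the same x with |GR| = 19.8 and R on the +y side, so R = (0.00, 19.8). The virtual corner opposite G is at (49.4, 19.8). Tangency of A1 to JD means the radius PD is perpendicular to JD and the tangent condition forces PS to be normal to SR, with radius 3.4, so the center P sits 3.4 in from both sides at P = (46.0, 16.4). Then |GP| = |P − G| = 48.8.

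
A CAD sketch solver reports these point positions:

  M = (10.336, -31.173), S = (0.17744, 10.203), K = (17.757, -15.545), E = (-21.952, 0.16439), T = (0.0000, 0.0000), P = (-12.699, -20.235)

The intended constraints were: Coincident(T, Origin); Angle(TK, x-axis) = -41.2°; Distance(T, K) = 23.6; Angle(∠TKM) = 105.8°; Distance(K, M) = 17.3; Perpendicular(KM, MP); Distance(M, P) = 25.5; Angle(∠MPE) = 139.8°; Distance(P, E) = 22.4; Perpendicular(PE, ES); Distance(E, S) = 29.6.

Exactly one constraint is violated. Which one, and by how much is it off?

Distance(E, S) = 29.6 — off by 5.30.

T = (0.00, 0.00) ✓; TK at -41.20° ✓; |TK| = 23.60 ✓; ∠TKM = 105.8° ✓; |KM| = 17.30 ✓; ∠(KM, MP) = 90.00° ✓; |MP| = 25.50 ✓; ∠MPE = 139.8° ✓; |PE| = 22.40 ✓; ∠(PE, ES) = 90.00° ✓; |ES| = 24.30 ✗.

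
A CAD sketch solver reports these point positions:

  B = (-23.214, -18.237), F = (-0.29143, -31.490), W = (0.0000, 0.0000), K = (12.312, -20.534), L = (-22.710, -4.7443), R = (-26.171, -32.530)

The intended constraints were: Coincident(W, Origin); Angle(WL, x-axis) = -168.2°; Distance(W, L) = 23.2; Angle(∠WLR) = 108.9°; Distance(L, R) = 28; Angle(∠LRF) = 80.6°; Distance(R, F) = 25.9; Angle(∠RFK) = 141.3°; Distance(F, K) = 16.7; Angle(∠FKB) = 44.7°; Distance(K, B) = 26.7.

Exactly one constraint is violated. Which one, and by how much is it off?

Distance(K, B) = 26.7 — off by 8.90.

W = (0.00, 0.00) ✓; WL at -168.2° ✓; |WL| = 23.20 ✓; ∠WLR = 108.9° ✓; |LR| = 28.00 ✓; ∠LRF = 80.60° ✓; |RF| = 25.90 ✓; ∠RFK = 141.3° ✓; |FK| = 16.70 ✓; ∠FKB = 44.70° ✓; |KB| = 35.60 ✗.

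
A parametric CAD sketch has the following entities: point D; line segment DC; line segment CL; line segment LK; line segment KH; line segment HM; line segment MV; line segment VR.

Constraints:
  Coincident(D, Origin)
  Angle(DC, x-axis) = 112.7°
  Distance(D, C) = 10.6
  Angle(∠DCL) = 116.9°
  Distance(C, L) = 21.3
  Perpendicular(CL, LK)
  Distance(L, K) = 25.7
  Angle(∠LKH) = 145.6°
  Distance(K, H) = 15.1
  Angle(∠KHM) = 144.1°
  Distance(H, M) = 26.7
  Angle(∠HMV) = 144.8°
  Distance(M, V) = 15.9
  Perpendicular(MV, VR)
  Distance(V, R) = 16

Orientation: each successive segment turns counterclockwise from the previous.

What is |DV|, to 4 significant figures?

40.54

D is at the origin; DC runs at 112.7° with length 10.6, so C = (-4.091, 9.779). ∠DCL = 116.9° gives CL at 175.8° from the x-axis; with |CL| = 21.3, L = (-25.33, 11.34). CL ⟂ LK, so LK runs at -94.20°; with |LK| = 25.7, K = (-27.22, -14.29). ∠LKH = 145.6° gives KH at -59.80° from the x-axis; with |KH| = 15.1, H = (-19.62, -27.34). ∠KHM = 144.1° gives HM at -23.90° from the x-axis; with |HM| = 26.7, M = (4.791, -38.16). ∠HMV = 144.8° gives MV at 11.30° from the x-axis; with |MV| = 15.9, V = (20.38, -35.04). Then |DV| = |V − D| = 40.54.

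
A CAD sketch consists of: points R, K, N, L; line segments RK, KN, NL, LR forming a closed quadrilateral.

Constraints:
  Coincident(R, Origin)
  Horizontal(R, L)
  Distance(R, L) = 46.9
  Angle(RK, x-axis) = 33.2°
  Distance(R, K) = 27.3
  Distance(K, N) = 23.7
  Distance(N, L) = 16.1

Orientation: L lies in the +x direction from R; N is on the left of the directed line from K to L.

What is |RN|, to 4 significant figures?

49.22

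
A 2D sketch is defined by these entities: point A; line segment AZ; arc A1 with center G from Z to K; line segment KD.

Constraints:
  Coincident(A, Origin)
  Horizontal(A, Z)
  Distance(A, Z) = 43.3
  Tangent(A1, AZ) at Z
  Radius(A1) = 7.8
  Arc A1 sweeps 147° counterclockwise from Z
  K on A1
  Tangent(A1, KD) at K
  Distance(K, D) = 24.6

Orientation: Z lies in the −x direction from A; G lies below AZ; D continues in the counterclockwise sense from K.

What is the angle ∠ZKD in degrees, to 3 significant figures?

106°

On A1, Z sits at bearing 90° from G; a 147° counterclockwise sweep puts K at bearing 237°, so K = G + 7.8·(cos 237°, sin 237°) = (-47.5, -14.3). Tangency of A1 to KD means the radius GK is perpendicular to KD, so KD runs along (−sin 237°, cos 237°); with |KD| = 24.6, D = (-26.9, -27.7). Then cos ∠ZKD = KZ·KD / (|KZ||KD|), giving 106°.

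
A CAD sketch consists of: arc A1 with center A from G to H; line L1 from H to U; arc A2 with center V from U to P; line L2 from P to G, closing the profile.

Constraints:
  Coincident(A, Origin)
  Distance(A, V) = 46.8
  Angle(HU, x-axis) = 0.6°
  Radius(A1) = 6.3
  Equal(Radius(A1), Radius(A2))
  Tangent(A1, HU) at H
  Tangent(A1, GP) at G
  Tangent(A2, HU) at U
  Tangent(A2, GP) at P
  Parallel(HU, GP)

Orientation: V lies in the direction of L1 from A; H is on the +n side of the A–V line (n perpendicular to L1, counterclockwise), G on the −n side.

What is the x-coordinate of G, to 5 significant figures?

0.065972

The slot axis is L1's direction at 0.6°, so u = (cos 0.6°, sin 0.6°) = (0.99995, 0.010472) and n = (−sin 0.6°, cos 0.6°) = (-0.010472, 0.99995). A is at the origin and V lies 46.8 along u from A, so V = 46.8·u = (46.797, 0.49008). Tangency of A1 to both parallel lines with radius 6.3 puts H and G at A ± 6.3·n: H = (-0.065972, 6.2997), G = (0.065972, -6.2997). So G.x = 0.065972.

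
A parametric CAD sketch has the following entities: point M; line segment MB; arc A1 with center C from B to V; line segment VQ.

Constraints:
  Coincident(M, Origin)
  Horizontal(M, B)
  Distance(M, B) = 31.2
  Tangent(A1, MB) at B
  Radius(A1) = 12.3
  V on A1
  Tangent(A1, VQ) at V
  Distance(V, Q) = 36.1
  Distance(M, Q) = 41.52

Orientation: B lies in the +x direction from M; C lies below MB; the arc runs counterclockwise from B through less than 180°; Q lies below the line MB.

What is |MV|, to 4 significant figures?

21.24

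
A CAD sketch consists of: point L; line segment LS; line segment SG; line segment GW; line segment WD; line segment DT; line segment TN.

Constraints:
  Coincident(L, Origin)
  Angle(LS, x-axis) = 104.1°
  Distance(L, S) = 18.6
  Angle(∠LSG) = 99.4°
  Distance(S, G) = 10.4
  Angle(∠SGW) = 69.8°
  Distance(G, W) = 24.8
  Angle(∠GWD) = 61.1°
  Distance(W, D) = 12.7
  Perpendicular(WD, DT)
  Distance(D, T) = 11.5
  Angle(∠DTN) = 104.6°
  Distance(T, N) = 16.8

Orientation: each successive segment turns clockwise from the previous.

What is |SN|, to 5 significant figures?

22.431

L is at the origin; LS runs at 104.1° with length 18.6, so S = (-4.5312, 18.040). ∠LSG = 99.4° gives SG at 23.500° from the x-axis; with |SG| = 10.4, G = (5.0062, 22.187). ∠SGW = 69.8° gives GW at -86.700° from the x-axis; with |GW| = 24.8, W = (6.4338, -2.5723). ∠GWD = 61.1° gives WD at 154.40° from the x-axis; with |WD| = 12.7, D = (-5.0195, 2.9152). The perpendicularity gives DT at right angles to WD, so DT runs at 64.400°; with |DT| = 11.5, T = (-0.050514, 13.286). ∠DTN = 104.6° gives TN at -11.000° from the x-axis; with |TN| = 16.8, N = (16.441, 10.081). Then |SN| = |N − S| = 22.431.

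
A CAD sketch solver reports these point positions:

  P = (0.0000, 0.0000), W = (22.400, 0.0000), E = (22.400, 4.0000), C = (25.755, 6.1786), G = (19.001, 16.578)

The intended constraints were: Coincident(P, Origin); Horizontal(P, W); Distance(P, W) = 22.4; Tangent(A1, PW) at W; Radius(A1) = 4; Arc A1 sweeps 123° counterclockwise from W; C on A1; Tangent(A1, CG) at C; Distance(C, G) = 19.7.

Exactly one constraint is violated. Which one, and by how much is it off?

Distance(C, G) = 19.7 — off by 7.30.

P = (0.00, 0.00) ✓; P.y = 0.00, W.y = 0.00 ✓; |PW| = 22.40 ✓; ∠(EW, WP) = 90.00° ✓; |EW| = 4.000 ✓; bearing(E→C) − bearing(E→W) = 123.0° ✓; |EC| = 4.000 ✓; ∠(EC, CG) = 90.00° ✓; |CG| = 12.40 ✗.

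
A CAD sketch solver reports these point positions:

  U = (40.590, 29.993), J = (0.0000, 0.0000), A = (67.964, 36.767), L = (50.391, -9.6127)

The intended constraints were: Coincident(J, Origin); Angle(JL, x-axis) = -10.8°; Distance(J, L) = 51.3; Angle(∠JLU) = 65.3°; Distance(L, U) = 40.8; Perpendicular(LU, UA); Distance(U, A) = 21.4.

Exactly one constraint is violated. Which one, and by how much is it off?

Distance(U, A) = 21.4 — off by 6.80.

J = (0.00, 0.00) ✓; JL at -10.80° ✓; |JL| = 51.30 ✓; ∠JLU = 65.30° ✓; |LU| = 40.80 ✓; ∠(LU, UA) = 90.00° ✓; |UA| = 28.20 ✗.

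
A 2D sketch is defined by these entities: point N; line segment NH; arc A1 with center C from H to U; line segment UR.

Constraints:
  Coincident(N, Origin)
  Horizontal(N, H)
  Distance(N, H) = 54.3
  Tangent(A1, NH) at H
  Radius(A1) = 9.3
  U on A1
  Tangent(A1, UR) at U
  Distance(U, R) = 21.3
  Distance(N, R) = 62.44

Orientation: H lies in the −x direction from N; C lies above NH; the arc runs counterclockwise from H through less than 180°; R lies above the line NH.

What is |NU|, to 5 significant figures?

47.347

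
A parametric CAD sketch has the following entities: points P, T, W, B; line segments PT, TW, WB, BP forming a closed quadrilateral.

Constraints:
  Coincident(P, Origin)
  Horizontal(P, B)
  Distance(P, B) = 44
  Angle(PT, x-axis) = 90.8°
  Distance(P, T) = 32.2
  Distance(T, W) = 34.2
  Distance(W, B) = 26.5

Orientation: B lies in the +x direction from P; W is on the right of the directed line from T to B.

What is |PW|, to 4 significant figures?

17.98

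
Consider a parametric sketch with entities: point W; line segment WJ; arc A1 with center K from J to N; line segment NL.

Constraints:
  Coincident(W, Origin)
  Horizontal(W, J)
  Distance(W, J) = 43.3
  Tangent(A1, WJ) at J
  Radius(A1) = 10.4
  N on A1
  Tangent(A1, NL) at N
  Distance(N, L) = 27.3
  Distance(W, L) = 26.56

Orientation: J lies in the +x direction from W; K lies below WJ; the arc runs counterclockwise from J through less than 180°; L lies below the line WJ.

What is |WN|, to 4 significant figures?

36.39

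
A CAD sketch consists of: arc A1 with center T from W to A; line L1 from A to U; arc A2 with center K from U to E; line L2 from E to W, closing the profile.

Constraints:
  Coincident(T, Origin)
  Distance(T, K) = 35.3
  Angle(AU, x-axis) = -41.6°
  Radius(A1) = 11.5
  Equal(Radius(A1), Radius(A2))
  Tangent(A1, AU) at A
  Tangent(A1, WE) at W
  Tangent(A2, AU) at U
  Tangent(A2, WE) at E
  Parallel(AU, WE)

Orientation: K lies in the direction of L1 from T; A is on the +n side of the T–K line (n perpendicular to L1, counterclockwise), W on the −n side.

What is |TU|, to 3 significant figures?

37.1

The slot axis is L1's direction at -41.6°, so u = (cos -41.6°, sin -41.6°) = (0.748, -0.664) and n = (−sin -41.6°, cos -41.6°) = (0.664, 0.748). T is at the origin and K lies 35.3 along u from T, so K = 35.3·u = (26.4, -23.4). Tangency of A1 to both parallel lines with radius 11.5 puts A and W at T ± 11.5·n: A = (7.64, 8.60), W = (-7.64, -8.60). Equal radii place U and E the same way about K: U = K + 11.5·n = (34.0, -14.8), E = K − 11.5·n = (18.8, -32.0). Then |TU| = |U − T| = 37.1.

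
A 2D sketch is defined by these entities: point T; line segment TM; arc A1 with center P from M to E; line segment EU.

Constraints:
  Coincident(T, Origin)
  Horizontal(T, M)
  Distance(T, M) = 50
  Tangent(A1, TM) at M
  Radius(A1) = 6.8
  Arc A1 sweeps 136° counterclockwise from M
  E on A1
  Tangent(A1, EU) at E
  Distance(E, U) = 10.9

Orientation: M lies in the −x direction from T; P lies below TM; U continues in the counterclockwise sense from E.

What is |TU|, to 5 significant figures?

50.686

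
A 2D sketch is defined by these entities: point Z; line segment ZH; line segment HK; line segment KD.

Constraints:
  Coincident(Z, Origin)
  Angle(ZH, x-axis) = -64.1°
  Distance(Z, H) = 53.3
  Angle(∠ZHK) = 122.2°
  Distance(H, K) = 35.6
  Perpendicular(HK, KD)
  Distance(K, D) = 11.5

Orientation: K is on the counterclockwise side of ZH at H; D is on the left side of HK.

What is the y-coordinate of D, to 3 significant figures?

-40.4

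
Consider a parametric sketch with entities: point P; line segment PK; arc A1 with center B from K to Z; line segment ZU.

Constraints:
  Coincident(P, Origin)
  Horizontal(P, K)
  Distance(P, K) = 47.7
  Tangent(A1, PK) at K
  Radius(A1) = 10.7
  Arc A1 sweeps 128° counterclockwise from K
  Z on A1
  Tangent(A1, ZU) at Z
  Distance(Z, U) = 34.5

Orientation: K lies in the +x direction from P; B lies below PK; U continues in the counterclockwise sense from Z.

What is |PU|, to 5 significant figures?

75.095

On A1, K sits at bearing 90° from B; a 128° counterclockwise sweep puts Z at bearing 218°, so Z = B + 10.7·(cos 218°, sin 218°) = (39.268, -17.288). A1 meets ZU tangentially, so BZ is at right angles to ZU, so ZU runs along (−sin 218°, cos 218°); with |ZU| = 34.5, U = (60.509, -44.474). Then |PU| = |U − P| = 75.095.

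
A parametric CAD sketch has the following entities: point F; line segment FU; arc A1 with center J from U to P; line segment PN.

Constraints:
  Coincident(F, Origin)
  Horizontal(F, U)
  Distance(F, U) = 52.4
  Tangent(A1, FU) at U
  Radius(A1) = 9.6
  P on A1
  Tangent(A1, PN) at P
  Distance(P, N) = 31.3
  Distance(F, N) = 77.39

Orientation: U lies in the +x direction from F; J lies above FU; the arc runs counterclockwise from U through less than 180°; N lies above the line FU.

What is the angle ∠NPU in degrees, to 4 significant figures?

139.6°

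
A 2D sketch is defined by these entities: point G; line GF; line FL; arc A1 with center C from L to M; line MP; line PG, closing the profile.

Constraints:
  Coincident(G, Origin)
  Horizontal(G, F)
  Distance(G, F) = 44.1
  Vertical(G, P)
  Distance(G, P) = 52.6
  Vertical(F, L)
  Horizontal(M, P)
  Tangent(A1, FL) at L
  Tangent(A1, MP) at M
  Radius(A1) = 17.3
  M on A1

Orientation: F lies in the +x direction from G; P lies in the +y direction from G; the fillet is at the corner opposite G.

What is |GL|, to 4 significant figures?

56.49

G is at the origin; G and F share the same y with |GF| = 44.1 and F on the +x side, so F = (44.10, 0.000). G and P share the same x with |GP| = 52.6 and P on the +y side, so P = (0.000, 52.60). The virtual corner opposite G is at (44.10, 52.60). A1 meets FL tangentially, so CL is at right angles to FL and the tangent condition forces CM to be normal to MP, with radius 17.3, so the center C sits 17.3 in from both sides at C = (26.80, 35.30). That places the tangent points at L = (44.10, 35.30) on FL and M = (26.80, 52.60) on MP. Then |GL| = |L − G| = 56.49.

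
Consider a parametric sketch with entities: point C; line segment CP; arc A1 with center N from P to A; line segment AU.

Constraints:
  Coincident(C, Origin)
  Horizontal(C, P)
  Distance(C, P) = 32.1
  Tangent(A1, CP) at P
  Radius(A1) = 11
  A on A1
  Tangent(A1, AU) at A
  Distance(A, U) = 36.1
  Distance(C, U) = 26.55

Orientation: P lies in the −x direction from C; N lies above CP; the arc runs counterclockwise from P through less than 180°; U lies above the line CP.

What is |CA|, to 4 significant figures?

25.02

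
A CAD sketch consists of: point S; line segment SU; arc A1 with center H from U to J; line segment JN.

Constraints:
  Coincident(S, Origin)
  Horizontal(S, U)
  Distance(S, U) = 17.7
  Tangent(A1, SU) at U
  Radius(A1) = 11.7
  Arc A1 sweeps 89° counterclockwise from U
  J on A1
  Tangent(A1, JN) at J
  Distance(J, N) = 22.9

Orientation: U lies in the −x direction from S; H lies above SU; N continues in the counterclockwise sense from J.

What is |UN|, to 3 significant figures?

36.5

On A1, U sits at bearing -90° from H; an 89° counterclockwise sweep puts J at bearing -1°, so J = H + 11.7·(cos -1°, sin -1°) = (-6.00, 11.5). Since A1 is tangent to JN there, HJ ⟂ JN, so JN runs along (−sin -1°, cos -1°); with |JN| = 22.9, N = (-5.60, 34.4). Then |UN| = |N − U| = 36.5.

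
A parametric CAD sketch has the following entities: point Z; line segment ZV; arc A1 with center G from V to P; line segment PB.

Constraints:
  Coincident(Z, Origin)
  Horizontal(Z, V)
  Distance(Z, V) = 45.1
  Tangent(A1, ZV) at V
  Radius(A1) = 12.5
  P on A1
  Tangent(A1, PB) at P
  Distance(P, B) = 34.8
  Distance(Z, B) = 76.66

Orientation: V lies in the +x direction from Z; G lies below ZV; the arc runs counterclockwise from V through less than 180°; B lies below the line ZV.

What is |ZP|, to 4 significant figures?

42.36

Z is at the origin; ZV is horizontal with |ZV| = 45.1 and V on the +x side, so V = (45.10, 0.000). A1 meets ZV tangentially, so GV is at right angles to ZV, so G = V + (0, -12.5) = (45.10, -12.50). Since GP ⟂ PB (tangency), |GB| = √(12.5² + 34.8²) = 36.98 regardless of where P sits on A1. So B lies on both circle(Z, 76.66) and circle(G, 36.98); the below-ZV intersection is B = (61.65, -45.57). P is the foot of the tangent from B: P = (36.47, -21.54).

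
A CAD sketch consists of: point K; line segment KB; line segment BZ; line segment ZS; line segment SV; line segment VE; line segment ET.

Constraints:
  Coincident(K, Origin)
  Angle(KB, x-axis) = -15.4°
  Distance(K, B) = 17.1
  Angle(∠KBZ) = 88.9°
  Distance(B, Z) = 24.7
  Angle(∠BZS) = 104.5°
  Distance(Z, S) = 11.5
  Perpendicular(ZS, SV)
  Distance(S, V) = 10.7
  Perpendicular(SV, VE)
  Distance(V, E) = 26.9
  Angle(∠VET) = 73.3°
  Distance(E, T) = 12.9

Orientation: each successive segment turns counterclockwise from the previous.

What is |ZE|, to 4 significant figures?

18.75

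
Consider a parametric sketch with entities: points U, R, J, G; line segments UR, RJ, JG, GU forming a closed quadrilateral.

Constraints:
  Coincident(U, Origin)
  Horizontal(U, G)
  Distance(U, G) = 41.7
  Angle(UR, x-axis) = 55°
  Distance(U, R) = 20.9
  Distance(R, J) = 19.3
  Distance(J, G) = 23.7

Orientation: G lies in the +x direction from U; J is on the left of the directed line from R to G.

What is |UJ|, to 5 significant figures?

37.388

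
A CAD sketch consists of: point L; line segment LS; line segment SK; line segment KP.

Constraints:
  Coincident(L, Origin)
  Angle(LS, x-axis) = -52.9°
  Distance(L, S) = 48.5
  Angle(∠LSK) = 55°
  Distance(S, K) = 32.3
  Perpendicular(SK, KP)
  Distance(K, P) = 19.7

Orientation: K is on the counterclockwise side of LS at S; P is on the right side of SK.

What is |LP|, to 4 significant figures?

59.60

∠LSK = 55.0°, so SK runs at -52.9° + (180° − 55.0°) = 72.10° from the x-axis; with |SK| = 32.3, K = S + 32.3·(cos 72.10°, sin 72.10°) = (39.18, -7.946). SK ⟂ KP; with |KP| = 19.7 on the right of SK, P = K + 19.7·(0.9516, -0.3074) = (57.93, -14.00). Then |LP| = |P − L| = 59.60.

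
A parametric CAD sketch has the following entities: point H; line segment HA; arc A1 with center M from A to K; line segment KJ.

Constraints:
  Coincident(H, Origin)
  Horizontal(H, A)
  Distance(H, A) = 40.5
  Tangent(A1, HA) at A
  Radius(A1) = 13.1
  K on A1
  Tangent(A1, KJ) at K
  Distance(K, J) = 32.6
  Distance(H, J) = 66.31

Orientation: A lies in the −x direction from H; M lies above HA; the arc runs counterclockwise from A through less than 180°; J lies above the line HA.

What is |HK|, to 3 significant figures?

35.3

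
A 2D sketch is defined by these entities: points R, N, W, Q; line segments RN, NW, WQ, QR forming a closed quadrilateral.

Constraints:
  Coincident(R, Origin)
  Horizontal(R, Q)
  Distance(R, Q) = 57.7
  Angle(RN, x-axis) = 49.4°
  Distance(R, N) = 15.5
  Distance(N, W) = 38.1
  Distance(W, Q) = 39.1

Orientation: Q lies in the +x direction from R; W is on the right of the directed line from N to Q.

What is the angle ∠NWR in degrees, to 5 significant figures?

24.003°

Checks: |NW| = 38.10 ✓; |WQ| = 39.10 ✓.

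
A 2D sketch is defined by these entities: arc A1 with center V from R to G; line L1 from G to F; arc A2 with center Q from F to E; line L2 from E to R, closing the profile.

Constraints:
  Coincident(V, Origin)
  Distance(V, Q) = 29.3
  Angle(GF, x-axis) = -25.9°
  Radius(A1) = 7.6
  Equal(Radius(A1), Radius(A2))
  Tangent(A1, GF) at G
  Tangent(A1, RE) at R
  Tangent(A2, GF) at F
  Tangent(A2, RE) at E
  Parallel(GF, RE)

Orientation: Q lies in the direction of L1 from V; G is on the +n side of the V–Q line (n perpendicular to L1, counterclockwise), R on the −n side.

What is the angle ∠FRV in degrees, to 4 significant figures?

62.58°

The slot axis is L1's direction at -25.9°, so u = (cos -25.9°, sin -25.9°) = (0.8996, -0.4368) and n = (−sin -25.9°, cos -25.9°) = (0.4368, 0.8996). V is at the origin and Q lies 29.3 along u from V, so Q = 29.3·u = (26.36, -12.80). Tangency of A1 to both parallel lines with radius 7.6 puts G and R at V ± 7.6·n: G = (3.320, 6.837), R = (-3.320, -6.837). Equal radii place F and E the same way about Q: F = Q + 7.6·n = (29.68, -5.962), E = Q − 7.6·n = (23.04, -19.63). Then cos ∠FRV = RF·RV / (|RF||RV|), giving 62.58°.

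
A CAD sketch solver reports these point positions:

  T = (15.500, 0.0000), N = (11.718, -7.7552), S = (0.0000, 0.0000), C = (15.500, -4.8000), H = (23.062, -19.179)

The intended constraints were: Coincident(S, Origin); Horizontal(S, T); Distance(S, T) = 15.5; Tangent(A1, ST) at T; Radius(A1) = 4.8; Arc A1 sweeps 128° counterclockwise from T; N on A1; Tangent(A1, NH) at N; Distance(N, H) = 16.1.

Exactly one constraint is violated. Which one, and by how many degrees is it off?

Tangent(A1, NH) at N — off by 6.80°.

S = (0.00, 0.00) ✓; S.y = 0.00, T.y = 0.00 ✓; |ST| = 15.50 ✓; ∠(CT, TS) = 90.00° ✓; |CT| = 4.800 ✓; bearing(C→N) − bearing(C→T) = 128.0° ✓; |CN| = 4.800 ✓; ∠(CN, NH) = 83.20° ✗; |NH| = 16.10 ✓.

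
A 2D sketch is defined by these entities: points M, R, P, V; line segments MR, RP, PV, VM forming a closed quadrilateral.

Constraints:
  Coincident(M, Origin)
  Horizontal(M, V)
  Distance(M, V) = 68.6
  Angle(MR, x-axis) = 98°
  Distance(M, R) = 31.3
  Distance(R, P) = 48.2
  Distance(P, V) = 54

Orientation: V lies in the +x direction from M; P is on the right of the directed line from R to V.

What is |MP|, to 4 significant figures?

20.48

Checks: |RP| = 48.20 ✓; |PV| = 54.00 ✓.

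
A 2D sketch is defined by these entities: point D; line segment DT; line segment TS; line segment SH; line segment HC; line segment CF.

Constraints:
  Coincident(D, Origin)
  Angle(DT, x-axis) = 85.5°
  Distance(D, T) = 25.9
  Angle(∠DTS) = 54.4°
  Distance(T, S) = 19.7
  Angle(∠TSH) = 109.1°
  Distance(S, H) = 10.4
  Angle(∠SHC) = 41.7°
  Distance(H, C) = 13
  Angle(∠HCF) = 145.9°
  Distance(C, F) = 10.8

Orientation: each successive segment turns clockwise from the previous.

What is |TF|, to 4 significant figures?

9.254

D is at the origin; DT runs at 85.5° with length 25.9, so T = (2.032, 25.82). ∠DTS = 54.4° gives TS at -40.10° from the x-axis; with |TS| = 19.7, S = (17.10, 13.13). ∠TSH = 109.1° gives SH at -111.0° from the x-axis; with |SH| = 10.4, H = (13.37, 3.422). ∠SHC = 41.7° gives HC at 110.7° from the x-axis; with |HC| = 13.0, C = (8.779, 15.58). ∠HCF = 145.9° gives CF at 76.60° from the x-axis; with |CF| = 10.8, F = (11.28, 26.09). Then |TF| = |F − T| = 9.254.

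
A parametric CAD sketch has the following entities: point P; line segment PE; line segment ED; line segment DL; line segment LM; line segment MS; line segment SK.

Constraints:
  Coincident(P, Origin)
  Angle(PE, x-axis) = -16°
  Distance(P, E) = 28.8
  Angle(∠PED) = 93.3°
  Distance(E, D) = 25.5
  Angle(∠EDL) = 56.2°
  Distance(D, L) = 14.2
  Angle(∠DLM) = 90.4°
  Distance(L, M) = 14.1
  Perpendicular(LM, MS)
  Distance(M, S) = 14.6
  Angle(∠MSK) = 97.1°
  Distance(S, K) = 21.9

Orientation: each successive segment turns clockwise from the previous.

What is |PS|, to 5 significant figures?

40.035

∠DLM = 90.4° gives LM at 43.900° from the x-axis; with |LM| = 14.1, M = (22.463, -12.737). The perpendicularity gives MS at right angles to LM, so MS runs at -46.100°; with |MS| = 14.6, S = (32.587, -23.257). Then |PS| = |S − P| = 40.035.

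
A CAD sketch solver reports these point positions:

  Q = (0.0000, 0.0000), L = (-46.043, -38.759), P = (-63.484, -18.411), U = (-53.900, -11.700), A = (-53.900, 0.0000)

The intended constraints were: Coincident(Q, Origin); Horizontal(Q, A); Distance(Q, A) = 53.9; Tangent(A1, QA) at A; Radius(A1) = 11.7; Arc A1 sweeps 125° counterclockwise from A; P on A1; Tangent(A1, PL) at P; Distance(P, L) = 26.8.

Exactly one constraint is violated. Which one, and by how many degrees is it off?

Tangent(A1, PL) at P — off by 5.60°.

Q = (0.00, 0.00) ✓; Q.y = 0.00, A.y = 0.00 ✓; |QA| = 53.90 ✓; ∠(UA, AQ) = 90.00° ✓; |UA| = 11.70 ✓; bearing(U→P) − bearing(U→A) = 125.0° ✓; |UP| = 11.70 ✓; ∠(UP, PL) = 84.40° ✗; |PL| = 26.80 ✓.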